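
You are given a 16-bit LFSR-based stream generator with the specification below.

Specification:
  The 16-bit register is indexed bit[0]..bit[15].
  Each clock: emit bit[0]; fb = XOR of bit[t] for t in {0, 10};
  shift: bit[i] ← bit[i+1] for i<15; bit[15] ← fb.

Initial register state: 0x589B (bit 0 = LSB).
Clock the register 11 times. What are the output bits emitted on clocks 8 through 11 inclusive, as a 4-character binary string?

1000

reg_0 = 0x589B
clock 1: out=1, reg = 0xAC4D
clock 2: out=1, reg = 0x5626
clock 3: out=0, reg = 0xAB13
clock 4: out=1, reg = 0xD589
clock 5: out=1, reg = 0x6AC4
clock 6: out=0, reg = 0x3562
clock 7: out=0, reg = 0x9AB1
clock 8: out=1, reg = 0xCD58
clock 9: out=0, reg = 0xE6AC
clock 10: out=0, reg = 0xF356
clock 11: out=0, reg = 0x79AB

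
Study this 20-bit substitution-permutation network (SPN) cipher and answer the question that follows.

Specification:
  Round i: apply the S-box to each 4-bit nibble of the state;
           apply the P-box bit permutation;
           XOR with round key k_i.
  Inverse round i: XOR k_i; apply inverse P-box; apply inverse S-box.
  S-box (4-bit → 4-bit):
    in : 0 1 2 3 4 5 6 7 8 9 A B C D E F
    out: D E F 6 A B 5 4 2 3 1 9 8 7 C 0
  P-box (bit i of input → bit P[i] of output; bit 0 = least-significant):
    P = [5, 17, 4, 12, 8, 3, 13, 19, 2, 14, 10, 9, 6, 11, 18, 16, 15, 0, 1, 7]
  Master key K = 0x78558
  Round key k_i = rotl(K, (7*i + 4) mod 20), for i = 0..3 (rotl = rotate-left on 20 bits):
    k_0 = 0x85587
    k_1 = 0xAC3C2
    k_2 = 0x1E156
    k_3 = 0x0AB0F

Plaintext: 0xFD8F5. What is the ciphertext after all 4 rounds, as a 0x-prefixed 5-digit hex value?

s_0 = plaintext = 0xFD8F5
s_1 = Round(s_0, k_0) = 0xE0DE7
s_2 = Round(s_1, k_1) = 0x7A714
s_3 = Round(s_2, k_2) = 0xBD51C
s_4 = Round(s_3, k_3) = 0xC51C3

0xC51C3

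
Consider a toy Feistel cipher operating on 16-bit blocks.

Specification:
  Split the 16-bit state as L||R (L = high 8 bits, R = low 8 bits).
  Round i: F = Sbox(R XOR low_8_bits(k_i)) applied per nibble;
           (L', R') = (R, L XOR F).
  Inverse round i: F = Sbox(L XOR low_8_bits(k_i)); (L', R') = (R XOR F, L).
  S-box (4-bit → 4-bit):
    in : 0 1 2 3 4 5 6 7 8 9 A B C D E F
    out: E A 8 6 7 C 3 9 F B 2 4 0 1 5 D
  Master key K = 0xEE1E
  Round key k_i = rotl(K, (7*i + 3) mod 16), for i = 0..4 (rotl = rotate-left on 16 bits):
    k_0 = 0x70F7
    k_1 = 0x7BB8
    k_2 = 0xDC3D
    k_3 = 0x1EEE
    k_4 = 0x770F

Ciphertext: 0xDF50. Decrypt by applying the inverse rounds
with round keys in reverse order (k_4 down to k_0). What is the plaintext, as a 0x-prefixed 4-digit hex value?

0x5222

s_0 = ciphertext = 0xDF50
s_1 = InvRound(s_0, k_4) = 0x4EDF
s_2 = InvRound(s_1, k_3) = 0xF14E
s_3 = InvRound(s_2, k_2) = 0x4EF1
s_4 = InvRound(s_3, k_1) = 0x224E
s_5 = InvRound(s_4, k_0) = 0x5222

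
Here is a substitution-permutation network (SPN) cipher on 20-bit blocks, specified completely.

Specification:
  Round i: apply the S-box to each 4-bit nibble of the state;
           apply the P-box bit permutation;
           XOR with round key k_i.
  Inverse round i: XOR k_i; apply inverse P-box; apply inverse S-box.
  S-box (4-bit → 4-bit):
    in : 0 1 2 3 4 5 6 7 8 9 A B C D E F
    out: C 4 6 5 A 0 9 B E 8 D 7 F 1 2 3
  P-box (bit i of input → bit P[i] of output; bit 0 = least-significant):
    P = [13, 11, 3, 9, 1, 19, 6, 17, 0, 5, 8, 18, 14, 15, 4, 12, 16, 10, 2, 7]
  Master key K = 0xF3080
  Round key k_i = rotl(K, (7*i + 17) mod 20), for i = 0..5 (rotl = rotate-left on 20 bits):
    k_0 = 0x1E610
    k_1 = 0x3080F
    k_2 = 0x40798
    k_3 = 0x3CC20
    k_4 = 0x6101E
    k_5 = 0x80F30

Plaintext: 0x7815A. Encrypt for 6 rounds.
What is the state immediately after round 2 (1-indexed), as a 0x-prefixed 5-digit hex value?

s_0 = plaintext = 0x7815A
s_1 = Round(s_0, k_0) = 0x05188
s_2 = Round(s_1, k_1) = 0x903C3
s_3 = Round(s_2, k_2) = 0xE3643
s_4 = Round(s_3, k_3) = 0xDA839
s_5 = Round(s_4, k_4) = 0x3436C
s_6 = Round(s_5, k_5) = 0xBB43F

0x903C3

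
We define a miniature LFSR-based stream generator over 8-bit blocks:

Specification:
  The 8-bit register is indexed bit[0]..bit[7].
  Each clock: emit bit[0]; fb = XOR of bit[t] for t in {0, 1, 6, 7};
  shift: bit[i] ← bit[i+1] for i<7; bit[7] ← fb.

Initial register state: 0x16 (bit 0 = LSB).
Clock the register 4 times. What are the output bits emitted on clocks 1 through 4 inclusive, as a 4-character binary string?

0110

reg_0 = 0x16
clock 1: out=0, reg = 0x8B
clock 2: out=1, reg = 0xC5
clock 3: out=1, reg = 0xE2
clock 4: out=0, reg = 0xF1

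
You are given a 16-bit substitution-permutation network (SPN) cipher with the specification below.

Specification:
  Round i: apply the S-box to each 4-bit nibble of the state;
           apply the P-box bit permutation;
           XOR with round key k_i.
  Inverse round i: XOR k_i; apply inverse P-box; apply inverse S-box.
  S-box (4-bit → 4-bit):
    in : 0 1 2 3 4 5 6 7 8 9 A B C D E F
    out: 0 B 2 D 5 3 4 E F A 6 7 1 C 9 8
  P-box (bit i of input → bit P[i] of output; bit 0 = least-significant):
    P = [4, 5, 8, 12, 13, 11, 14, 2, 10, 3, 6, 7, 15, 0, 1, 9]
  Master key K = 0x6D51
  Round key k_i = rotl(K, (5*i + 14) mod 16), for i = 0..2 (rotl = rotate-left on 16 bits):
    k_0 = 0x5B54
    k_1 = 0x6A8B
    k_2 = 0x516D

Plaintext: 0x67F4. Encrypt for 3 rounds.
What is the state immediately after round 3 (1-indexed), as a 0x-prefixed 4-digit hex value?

0xF6AA

s_0 = plaintext = 0x67F4
s_1 = Round(s_0, k_0) = 0x5A8A
s_2 = Round(s_1, k_1) = 0x83E6
s_3 = Round(s_2, k_2) = 0xF6AA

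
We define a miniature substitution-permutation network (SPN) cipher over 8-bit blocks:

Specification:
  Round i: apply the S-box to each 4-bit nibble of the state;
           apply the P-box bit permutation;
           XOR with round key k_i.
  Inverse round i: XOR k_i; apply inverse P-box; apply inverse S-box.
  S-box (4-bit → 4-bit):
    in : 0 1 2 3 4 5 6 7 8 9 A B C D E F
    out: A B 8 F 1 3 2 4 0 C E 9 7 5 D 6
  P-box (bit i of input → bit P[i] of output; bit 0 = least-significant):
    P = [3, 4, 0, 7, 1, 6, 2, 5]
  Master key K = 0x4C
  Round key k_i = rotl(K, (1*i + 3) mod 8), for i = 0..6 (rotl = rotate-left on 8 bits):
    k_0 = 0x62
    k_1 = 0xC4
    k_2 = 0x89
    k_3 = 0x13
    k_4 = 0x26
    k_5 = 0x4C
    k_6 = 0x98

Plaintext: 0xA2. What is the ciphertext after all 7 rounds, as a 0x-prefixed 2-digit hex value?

0x78

s_0 = plaintext = 0xA2
s_1 = Round(s_0, k_0) = 0x86
s_2 = Round(s_1, k_1) = 0xD4
s_3 = Round(s_2, k_2) = 0x87
s_4 = Round(s_3, k_3) = 0x12
s_5 = Round(s_4, k_4) = 0xC4
s_6 = Round(s_5, k_5) = 0x02
s_7 = Round(s_6, k_6) = 0x78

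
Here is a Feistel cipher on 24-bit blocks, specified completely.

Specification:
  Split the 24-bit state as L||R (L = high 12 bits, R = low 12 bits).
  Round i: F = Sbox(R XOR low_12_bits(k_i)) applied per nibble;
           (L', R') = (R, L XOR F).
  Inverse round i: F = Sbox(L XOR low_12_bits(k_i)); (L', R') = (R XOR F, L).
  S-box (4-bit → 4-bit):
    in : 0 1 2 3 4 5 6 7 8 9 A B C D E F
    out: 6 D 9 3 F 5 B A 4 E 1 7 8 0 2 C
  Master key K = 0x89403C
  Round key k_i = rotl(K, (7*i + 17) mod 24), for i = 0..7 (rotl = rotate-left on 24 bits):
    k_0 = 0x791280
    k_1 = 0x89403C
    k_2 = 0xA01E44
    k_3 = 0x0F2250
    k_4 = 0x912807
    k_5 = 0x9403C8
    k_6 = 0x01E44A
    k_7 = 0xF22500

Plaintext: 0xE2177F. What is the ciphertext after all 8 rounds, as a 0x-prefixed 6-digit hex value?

s_0 = plaintext = 0xE2177F
s_1 = Round(s_0, k_0) = 0x77FBED
s_2 = Round(s_1, k_1) = 0xBED072
s_3 = Round(s_2, k_2) = 0x0729D6
s_4 = Round(s_3, k_3) = 0x9D6739
s_5 = Round(s_4, k_4) = 0x7395E4
s_6 = Round(s_5, k_5) = 0x5E4CA1
s_7 = Round(s_6, k_6) = 0xCA11C3
s_8 = Round(s_7, k_7) = 0x1C3322

0x1C3322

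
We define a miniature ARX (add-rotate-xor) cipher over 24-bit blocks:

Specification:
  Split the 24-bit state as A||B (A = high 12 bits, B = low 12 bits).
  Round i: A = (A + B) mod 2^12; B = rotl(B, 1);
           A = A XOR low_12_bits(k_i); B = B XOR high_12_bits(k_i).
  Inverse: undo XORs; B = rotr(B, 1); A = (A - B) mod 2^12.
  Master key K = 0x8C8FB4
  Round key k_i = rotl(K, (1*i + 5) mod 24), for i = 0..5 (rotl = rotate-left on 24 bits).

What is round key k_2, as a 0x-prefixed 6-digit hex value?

0x47DA46

K = 0x8C8FB4
k_0 = rotl(K, (1*0+5) mod 24) = rotl(K, 5) = 0x91F691
k_1 = rotl(K, (1*1+5) mod 24) = rotl(K, 6) = 0x23ED23
k_2 = rotl(K, (1*2+5) mod 24) = rotl(K, 7) = 0x47DA46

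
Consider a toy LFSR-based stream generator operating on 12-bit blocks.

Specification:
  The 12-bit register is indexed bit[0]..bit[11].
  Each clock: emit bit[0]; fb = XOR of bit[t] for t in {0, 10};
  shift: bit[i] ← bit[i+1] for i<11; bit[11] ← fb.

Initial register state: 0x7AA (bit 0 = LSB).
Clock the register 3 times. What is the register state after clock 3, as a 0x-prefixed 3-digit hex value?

reg_0 = 0x7AA
clock 1: out=0, reg = 0xBD5
clock 2: out=1, reg = 0xDEA
clock 3: out=0, reg = 0xEF5

0xEF5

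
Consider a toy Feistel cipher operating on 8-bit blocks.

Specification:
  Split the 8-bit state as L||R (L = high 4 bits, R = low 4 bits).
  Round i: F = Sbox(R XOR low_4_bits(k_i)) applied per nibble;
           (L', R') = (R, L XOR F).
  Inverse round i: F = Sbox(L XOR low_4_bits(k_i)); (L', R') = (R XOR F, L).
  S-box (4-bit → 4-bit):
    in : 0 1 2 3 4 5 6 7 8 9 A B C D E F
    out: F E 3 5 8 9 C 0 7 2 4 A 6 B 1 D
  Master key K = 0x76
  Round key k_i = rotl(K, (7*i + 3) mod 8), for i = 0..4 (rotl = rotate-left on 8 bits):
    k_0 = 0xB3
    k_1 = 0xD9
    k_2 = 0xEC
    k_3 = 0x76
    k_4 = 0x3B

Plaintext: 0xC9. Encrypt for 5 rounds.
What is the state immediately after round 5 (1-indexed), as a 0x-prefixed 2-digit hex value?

s_0 = plaintext = 0xC9
s_1 = Round(s_0, k_0) = 0x98
s_2 = Round(s_1, k_1) = 0x87
s_3 = Round(s_2, k_2) = 0x72
s_4 = Round(s_3, k_3) = 0x2F
s_5 = Round(s_4, k_4) = 0xFA

0xFA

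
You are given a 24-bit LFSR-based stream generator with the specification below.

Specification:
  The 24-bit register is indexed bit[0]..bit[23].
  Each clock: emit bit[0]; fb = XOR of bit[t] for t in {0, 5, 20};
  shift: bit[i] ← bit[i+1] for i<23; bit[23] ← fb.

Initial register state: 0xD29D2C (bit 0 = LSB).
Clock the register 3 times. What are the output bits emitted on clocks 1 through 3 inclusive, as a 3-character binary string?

001

reg_0 = 0xD29D2C
clock 1: out=0, reg = 0x694E96
clock 2: out=0, reg = 0x34A74B
clock 3: out=1, reg = 0x1A53A5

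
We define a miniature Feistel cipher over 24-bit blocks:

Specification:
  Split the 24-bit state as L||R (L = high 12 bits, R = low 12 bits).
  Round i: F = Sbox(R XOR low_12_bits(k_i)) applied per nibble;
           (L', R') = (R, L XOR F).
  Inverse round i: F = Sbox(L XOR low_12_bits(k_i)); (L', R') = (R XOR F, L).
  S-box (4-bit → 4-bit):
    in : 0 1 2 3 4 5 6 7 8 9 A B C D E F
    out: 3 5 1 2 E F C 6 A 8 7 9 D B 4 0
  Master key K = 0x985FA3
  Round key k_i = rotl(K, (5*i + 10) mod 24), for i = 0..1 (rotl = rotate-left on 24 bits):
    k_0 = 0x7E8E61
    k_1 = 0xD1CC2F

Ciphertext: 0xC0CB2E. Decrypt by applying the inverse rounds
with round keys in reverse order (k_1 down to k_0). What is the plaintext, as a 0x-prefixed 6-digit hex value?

0x0F783C

s_0 = ciphertext = 0xC0CB2E
s_1 = InvRound(s_0, k_1) = 0x83CC0C
s_2 = InvRound(s_1, k_0) = 0x0F783C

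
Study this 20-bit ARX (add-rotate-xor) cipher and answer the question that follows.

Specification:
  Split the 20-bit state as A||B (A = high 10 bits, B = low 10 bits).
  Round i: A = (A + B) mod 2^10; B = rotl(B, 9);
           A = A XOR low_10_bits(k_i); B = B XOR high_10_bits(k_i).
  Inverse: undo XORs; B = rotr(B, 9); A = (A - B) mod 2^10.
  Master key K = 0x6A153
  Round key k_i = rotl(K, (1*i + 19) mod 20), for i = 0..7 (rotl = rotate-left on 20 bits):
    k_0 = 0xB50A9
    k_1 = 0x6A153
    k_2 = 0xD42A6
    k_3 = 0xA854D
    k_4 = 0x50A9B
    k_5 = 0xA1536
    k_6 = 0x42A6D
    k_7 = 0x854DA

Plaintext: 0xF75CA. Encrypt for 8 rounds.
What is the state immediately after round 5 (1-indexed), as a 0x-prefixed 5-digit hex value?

s_0 = plaintext = 0xF75CA
s_1 = Round(s_0, k_0) = 0x43A31
s_2 = Round(s_1, k_1) = 0x9B2B0
s_3 = Round(s_2, k_2) = 0xEEA08
s_4 = Round(s_3, k_3) = 0x23FA5
s_5 = Round(s_4, k_4) = 0xABE90
s_6 = Round(s_5, k_5) = 0x027CD
s_7 = Round(s_6, k_6) = 0x6EEEC
s_8 = Round(s_7, k_7) = 0x1F763

0xABE90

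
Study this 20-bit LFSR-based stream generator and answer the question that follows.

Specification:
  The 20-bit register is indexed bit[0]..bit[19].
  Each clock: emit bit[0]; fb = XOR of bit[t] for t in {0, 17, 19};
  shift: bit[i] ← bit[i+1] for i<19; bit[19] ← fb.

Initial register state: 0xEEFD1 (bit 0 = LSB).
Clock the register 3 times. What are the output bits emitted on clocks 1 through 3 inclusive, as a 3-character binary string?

reg_0 = 0xEEFD1
clock 1: out=1, reg = 0xF77E8
clock 2: out=0, reg = 0x7BBF4
clock 3: out=0, reg = 0xBDDFA

100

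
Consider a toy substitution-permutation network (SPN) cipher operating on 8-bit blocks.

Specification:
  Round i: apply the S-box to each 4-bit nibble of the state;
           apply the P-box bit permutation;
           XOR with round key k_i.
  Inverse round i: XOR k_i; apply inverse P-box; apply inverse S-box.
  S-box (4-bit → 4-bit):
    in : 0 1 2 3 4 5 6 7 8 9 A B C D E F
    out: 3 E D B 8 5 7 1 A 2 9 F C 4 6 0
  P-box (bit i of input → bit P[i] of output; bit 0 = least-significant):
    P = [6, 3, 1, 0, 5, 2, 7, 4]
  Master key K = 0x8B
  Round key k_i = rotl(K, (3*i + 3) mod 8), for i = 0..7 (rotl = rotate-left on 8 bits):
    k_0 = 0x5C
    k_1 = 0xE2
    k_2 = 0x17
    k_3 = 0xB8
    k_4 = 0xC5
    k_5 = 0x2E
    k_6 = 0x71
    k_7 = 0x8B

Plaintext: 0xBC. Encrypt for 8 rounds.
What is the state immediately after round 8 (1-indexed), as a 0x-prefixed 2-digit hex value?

s_0 = plaintext = 0xBC
s_1 = Round(s_0, k_0) = 0xEB
s_2 = Round(s_1, k_1) = 0x2D
s_3 = Round(s_2, k_2) = 0xA5
s_4 = Round(s_3, k_3) = 0xCA
s_5 = Round(s_4, k_4) = 0x14
s_6 = Round(s_5, k_5) = 0xBB
s_7 = Round(s_6, k_6) = 0x8E
s_8 = Round(s_7, k_7) = 0x95

0x95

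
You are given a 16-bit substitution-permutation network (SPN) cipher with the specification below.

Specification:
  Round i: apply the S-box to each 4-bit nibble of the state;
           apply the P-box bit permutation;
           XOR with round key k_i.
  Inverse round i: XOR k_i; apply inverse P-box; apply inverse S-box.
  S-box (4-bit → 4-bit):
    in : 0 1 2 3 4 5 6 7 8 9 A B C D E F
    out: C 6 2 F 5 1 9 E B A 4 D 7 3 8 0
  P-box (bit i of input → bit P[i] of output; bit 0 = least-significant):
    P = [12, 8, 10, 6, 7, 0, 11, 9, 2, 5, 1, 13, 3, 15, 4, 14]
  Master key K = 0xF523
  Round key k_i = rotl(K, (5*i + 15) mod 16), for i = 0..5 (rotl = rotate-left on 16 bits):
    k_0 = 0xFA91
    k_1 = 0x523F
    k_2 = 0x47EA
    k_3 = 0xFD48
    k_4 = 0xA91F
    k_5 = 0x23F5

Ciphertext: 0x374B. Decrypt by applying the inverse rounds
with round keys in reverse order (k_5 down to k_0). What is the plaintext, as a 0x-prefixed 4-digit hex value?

s_0 = ciphertext = 0x374B
s_1 = InvRound(s_0, k_5) = 0x4C54
s_2 = InvRound(s_1, k_4) = 0x8027
s_3 = InvRound(s_2, k_3) = 0x6313
s_4 = InvRound(s_3, k_2) = 0x49D0
s_5 = InvRound(s_4, k_1) = 0x5C38
s_6 = InvRound(s_5, k_0) = 0xD98A

0xD98A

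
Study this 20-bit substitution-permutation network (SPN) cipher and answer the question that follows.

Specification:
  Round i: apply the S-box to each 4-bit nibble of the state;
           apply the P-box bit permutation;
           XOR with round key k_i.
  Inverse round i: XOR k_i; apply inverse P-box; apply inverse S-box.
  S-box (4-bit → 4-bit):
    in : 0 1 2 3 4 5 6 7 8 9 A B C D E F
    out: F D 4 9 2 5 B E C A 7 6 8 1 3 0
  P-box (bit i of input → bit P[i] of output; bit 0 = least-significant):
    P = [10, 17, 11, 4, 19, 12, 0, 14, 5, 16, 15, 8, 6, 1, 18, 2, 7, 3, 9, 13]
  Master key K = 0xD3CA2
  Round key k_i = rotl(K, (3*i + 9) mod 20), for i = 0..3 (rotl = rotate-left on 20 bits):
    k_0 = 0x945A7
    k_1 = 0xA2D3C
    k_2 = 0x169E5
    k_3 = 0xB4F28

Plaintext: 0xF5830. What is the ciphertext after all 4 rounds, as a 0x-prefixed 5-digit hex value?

s_0 = plaintext = 0xF5830
s_1 = Round(s_0, k_0) = 0x788F7
s_2 = Round(s_1, k_1) = 0xC8620
s_3 = Round(s_2, k_2) = 0x644D0
s_4 = Round(s_3, k_3) = 0x063B2

0x063B2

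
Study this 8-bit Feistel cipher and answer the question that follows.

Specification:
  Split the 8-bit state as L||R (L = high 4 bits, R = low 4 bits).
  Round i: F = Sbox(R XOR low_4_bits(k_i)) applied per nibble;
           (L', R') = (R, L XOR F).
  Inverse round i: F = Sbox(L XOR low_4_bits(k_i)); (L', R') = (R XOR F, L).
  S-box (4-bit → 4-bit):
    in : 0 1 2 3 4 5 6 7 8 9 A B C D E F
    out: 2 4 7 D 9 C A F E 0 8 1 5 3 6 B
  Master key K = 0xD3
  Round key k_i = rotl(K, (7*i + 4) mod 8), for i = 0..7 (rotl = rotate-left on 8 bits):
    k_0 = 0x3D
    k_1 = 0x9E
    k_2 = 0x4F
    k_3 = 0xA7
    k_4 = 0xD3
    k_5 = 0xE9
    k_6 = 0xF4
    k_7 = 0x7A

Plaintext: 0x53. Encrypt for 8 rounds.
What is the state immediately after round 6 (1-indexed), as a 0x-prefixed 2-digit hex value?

s_0 = plaintext = 0x53
s_1 = Round(s_0, k_0) = 0x33
s_2 = Round(s_1, k_1) = 0x30
s_3 = Round(s_2, k_2) = 0x08
s_4 = Round(s_3, k_3) = 0x8B
s_5 = Round(s_4, k_4) = 0xB6
s_6 = Round(s_5, k_5) = 0x60
s_7 = Round(s_6, k_6) = 0x0F
s_8 = Round(s_7, k_7) = 0xFC

0x60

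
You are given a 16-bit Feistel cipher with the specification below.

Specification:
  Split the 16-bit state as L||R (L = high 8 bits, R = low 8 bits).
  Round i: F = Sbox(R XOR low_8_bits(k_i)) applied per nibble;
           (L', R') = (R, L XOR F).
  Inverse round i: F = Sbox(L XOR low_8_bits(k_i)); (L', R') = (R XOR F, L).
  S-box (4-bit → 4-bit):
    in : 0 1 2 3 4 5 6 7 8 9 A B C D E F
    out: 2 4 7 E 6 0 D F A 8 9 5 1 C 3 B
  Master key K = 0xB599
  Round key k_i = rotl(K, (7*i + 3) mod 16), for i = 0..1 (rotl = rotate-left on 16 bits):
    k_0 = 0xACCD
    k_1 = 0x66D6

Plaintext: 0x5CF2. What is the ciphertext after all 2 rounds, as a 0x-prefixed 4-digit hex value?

s_0 = plaintext = 0x5CF2
s_1 = Round(s_0, k_0) = 0xF2B7
s_2 = Round(s_1, k_1) = 0xB726

0xB726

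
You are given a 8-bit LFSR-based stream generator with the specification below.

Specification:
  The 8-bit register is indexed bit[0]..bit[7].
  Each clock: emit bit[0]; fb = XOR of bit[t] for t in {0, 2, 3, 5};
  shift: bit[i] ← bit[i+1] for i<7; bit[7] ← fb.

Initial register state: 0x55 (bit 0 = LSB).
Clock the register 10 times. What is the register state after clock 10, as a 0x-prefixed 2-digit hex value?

reg_0 = 0x55
clock 1: out=1, reg = 0x2A
clock 2: out=0, reg = 0x15
clock 3: out=1, reg = 0x0A
clock 4: out=0, reg = 0x85
clock 5: out=1, reg = 0x42
clock 6: out=0, reg = 0x21
clock 7: out=1, reg = 0x10
clock 8: out=0, reg = 0x08
clock 9: out=0, reg = 0x84
clock 10: out=0, reg = 0xC2

0xC2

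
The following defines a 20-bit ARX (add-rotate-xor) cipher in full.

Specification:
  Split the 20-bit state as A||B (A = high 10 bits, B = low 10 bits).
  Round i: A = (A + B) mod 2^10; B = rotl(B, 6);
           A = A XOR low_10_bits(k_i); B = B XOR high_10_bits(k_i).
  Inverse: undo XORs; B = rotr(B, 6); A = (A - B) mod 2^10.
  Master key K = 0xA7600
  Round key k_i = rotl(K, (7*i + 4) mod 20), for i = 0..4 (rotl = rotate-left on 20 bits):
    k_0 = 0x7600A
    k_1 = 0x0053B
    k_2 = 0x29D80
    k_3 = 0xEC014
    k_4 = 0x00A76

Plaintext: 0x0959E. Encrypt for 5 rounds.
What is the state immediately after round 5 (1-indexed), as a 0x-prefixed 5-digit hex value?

0xE9FBC

s_0 = plaintext = 0x0959E
s_1 = Round(s_0, k_0) = 0x72641
s_2 = Round(s_1, k_1) = 0x4C465
s_3 = Round(s_2, k_2) = 0x059E1
s_4 = Round(s_3, k_3) = 0x78FEE
s_5 = Round(s_4, k_4) = 0xE9FBC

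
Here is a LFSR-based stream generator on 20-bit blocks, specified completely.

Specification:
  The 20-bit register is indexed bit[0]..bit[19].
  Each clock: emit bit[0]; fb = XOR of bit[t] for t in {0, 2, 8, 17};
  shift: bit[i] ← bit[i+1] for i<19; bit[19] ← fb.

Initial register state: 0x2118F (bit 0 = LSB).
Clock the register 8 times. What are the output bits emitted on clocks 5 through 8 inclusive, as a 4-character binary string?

reg_0 = 0x2118F
clock 1: out=1, reg = 0x108C7
clock 2: out=1, reg = 0x08463
clock 3: out=1, reg = 0x84231
clock 4: out=1, reg = 0xC2118
clock 5: out=0, reg = 0xE108C
clock 6: out=0, reg = 0x70846
clock 7: out=0, reg = 0x38423
clock 8: out=1, reg = 0x1C211

0001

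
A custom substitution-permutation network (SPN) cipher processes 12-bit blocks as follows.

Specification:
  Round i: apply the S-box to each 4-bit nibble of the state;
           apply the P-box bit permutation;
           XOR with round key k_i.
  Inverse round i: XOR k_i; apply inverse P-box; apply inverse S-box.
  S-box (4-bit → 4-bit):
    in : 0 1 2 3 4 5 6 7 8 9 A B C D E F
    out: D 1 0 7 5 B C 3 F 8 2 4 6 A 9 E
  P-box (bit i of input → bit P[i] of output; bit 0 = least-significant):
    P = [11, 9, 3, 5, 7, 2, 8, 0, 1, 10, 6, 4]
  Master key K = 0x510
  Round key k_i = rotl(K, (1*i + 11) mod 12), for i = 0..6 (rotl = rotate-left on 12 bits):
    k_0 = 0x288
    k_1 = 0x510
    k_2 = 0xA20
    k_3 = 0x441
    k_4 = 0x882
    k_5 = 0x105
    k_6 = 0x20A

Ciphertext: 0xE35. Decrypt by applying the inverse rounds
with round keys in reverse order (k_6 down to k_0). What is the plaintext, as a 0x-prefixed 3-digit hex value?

0x69D

s_0 = ciphertext = 0xE35
s_1 = InvRound(s_0, k_6) = 0x5D0
s_2 = InvRound(s_1, k_5) = 0xF52
s_3 = InvRound(s_2, k_4) = 0xF4A
s_4 = InvRound(s_3, k_3) = 0x163
s_5 = InvRound(s_4, k_2) = 0x467
s_6 = InvRound(s_5, k_1) = 0x0F9
s_7 = InvRound(s_6, k_0) = 0x69D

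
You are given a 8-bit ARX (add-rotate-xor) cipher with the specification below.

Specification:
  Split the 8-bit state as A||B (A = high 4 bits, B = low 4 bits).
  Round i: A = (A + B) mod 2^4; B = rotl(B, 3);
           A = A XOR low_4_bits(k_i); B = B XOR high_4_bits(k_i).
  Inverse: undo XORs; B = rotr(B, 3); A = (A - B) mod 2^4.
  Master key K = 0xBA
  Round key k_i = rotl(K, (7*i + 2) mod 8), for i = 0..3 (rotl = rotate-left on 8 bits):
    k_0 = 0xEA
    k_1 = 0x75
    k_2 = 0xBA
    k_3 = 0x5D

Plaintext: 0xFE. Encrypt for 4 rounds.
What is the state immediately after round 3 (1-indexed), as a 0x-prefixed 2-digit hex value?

0xA6

s_0 = plaintext = 0xFE
s_1 = Round(s_0, k_0) = 0x79
s_2 = Round(s_1, k_1) = 0x5B
s_3 = Round(s_2, k_2) = 0xA6
s_4 = Round(s_3, k_3) = 0xD6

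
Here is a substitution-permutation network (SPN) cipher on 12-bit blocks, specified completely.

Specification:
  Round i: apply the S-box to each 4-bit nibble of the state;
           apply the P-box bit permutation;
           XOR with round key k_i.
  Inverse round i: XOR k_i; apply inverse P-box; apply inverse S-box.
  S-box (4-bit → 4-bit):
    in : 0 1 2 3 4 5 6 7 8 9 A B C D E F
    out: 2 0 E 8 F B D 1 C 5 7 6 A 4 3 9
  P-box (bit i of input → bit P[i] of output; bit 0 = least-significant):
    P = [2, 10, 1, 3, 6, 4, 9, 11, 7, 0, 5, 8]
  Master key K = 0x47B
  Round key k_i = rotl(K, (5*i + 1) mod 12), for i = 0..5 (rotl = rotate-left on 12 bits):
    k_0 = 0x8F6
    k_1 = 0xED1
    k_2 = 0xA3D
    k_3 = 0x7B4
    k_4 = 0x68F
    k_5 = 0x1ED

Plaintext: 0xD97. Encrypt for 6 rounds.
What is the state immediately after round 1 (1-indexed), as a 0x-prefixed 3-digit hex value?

0xA92

s_0 = plaintext = 0xD97
s_1 = Round(s_0, k_0) = 0xA92
s_2 = Round(s_1, k_1) = 0x83A
s_3 = Round(s_2, k_2) = 0x71B
s_4 = Round(s_3, k_3) = 0x336
s_5 = Round(s_4, k_4) = 0xF81
s_6 = Round(s_5, k_5) = 0xA6D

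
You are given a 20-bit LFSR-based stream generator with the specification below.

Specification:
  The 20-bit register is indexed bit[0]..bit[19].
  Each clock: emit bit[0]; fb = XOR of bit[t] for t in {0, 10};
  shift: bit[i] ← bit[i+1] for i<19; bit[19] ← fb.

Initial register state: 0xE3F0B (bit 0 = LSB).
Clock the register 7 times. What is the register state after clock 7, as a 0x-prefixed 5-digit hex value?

0x09C7E

reg_0 = 0xE3F0B
clock 1: out=1, reg = 0x71F85
clock 2: out=1, reg = 0x38FC2
clock 3: out=0, reg = 0x9C7E1
clock 4: out=1, reg = 0x4E3F0
clock 5: out=0, reg = 0x271F8
clock 6: out=0, reg = 0x138FC
clock 7: out=0, reg = 0x09C7E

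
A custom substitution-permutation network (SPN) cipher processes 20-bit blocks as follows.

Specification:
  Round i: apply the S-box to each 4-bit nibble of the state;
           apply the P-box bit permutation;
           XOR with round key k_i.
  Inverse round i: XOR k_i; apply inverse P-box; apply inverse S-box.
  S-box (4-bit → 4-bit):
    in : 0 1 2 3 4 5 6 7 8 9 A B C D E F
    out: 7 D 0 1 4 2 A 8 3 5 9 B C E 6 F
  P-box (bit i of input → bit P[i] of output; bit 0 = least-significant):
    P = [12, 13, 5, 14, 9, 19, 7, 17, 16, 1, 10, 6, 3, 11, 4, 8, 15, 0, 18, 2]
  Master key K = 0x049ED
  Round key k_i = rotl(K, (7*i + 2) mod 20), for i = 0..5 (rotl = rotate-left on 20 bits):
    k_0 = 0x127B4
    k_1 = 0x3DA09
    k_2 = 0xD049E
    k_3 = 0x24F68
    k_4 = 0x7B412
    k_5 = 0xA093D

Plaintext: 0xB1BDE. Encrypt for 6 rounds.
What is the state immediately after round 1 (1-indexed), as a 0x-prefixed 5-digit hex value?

0xA864B

s_0 = plaintext = 0xB1BDE
s_1 = Round(s_0, k_0) = 0xA864B
s_2 = Round(s_1, k_1) = 0x322C7
s_3 = Round(s_2, k_2) = 0xFC41E
s_4 = Round(s_3, k_3) = 0x4E8DD
s_5 = Round(s_4, k_4) = 0x8DCA0
s_6 = Round(s_5, k_5) = 0x8B64C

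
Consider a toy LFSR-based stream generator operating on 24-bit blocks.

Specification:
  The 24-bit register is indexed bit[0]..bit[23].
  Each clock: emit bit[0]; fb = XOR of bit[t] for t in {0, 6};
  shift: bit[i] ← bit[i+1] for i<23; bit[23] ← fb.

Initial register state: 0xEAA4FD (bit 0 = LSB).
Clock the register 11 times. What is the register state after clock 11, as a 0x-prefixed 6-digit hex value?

0xCDDD54

reg_0 = 0xEAA4FD
clock 1: out=1, reg = 0x75527E
clock 2: out=0, reg = 0xBAA93F
clock 3: out=1, reg = 0xDD549F
clock 4: out=1, reg = 0xEEAA4F
clock 5: out=1, reg = 0x775527
clock 6: out=1, reg = 0xBBAA93
clock 7: out=1, reg = 0xDDD549
clock 8: out=1, reg = 0x6EEAA4
clock 9: out=0, reg = 0x377552
clock 10: out=0, reg = 0x9BBAA9
clock 11: out=1, reg = 0xCDDD54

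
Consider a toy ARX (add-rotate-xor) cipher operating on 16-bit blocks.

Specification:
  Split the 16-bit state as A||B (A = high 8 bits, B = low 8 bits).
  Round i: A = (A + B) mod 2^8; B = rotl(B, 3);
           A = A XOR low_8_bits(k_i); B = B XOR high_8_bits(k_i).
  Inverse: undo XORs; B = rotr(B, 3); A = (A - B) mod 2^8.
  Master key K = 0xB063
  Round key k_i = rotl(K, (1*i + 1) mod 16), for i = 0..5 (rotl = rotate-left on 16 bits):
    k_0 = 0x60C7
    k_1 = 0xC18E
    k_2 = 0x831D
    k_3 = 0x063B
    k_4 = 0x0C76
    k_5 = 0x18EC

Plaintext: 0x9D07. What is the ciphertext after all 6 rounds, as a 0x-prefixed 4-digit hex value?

s_0 = plaintext = 0x9D07
s_1 = Round(s_0, k_0) = 0x6358
s_2 = Round(s_1, k_1) = 0x3503
s_3 = Round(s_2, k_2) = 0x259B
s_4 = Round(s_3, k_3) = 0xFBDA
s_5 = Round(s_4, k_4) = 0xA3DA
s_6 = Round(s_5, k_5) = 0x91CE

0x91CE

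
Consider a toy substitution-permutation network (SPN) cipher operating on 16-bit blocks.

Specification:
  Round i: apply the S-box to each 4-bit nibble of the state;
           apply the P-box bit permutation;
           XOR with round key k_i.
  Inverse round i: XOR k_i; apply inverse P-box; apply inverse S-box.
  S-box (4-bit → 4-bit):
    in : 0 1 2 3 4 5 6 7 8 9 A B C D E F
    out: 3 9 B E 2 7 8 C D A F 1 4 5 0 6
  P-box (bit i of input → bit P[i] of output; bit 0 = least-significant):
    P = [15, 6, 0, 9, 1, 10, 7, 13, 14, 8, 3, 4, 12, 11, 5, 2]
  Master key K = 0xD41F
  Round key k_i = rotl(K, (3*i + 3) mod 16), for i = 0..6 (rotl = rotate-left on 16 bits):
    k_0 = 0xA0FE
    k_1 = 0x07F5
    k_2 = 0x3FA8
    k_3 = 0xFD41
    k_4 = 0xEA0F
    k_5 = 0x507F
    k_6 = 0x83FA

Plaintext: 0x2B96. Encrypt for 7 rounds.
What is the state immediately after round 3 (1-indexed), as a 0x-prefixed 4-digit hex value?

0x57FE

s_0 = plaintext = 0x2B96
s_1 = Round(s_0, k_0) = 0xDEFA
s_2 = Round(s_1, k_1) = 0x9114
s_3 = Round(s_2, k_2) = 0x57FE
s_4 = Round(s_3, k_3) = 0xE1F9
s_5 = Round(s_4, k_4) = 0xACDF
s_6 = Round(s_5, k_5) = 0x4890
s_7 = Round(s_6, k_6) = 0x6FA2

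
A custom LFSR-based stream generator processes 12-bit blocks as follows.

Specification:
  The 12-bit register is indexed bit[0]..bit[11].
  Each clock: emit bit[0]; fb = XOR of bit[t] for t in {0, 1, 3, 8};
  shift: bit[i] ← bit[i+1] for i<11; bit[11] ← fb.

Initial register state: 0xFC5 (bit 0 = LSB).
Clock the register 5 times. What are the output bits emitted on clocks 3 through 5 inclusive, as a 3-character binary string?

reg_0 = 0xFC5
clock 1: out=1, reg = 0x7E2
clock 2: out=0, reg = 0x3F1
clock 3: out=1, reg = 0x1F8
clock 4: out=0, reg = 0x0FC
clock 5: out=0, reg = 0x87E

100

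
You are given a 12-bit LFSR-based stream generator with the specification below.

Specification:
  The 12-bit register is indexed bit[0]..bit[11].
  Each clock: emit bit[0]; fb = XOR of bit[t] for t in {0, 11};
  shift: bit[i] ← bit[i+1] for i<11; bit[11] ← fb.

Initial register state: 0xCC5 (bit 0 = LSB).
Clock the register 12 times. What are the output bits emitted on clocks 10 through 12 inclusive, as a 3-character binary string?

011

reg_0 = 0xCC5
clock 1: out=1, reg = 0x662
clock 2: out=0, reg = 0x331
clock 3: out=1, reg = 0x998
clock 4: out=0, reg = 0xCCC
clock 5: out=0, reg = 0xE66
clock 6: out=0, reg = 0xF33
clock 7: out=1, reg = 0x799
clock 8: out=1, reg = 0xBCC
clock 9: out=0, reg = 0xDE6
clock 10: out=0, reg = 0xEF3
clock 11: out=1, reg = 0x779
clock 12: out=1, reg = 0xBBC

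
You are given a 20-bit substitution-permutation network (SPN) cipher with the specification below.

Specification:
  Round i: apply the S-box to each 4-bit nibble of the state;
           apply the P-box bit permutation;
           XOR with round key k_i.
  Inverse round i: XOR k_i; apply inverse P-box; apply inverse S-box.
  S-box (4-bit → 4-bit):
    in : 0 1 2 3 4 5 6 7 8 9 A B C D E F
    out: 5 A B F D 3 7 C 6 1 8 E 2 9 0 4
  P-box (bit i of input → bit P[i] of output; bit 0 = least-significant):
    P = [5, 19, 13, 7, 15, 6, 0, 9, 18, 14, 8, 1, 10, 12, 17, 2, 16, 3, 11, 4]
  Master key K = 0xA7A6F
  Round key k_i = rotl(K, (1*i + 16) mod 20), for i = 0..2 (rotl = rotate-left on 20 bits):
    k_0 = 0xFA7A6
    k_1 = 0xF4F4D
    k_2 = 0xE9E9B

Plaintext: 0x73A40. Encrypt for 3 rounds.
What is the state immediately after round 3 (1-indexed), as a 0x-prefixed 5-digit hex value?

0xF19A7

s_0 = plaintext = 0x73A40
s_1 = Round(s_0, k_0) = 0xD1991
s_2 = Round(s_1, k_1) = 0x2DFD9
s_3 = Round(s_2, k_2) = 0xF19A7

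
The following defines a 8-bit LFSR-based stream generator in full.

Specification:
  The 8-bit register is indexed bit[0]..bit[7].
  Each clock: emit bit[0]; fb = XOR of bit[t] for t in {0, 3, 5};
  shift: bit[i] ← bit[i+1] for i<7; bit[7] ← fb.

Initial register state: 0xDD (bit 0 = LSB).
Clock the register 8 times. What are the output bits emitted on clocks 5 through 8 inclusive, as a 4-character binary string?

1011

reg_0 = 0xDD
clock 1: out=1, reg = 0x6E
clock 2: out=0, reg = 0x37
clock 3: out=1, reg = 0x1B
clock 4: out=1, reg = 0x0D
clock 5: out=1, reg = 0x06
clock 6: out=0, reg = 0x03
clock 7: out=1, reg = 0x81
clock 8: out=1, reg = 0xC0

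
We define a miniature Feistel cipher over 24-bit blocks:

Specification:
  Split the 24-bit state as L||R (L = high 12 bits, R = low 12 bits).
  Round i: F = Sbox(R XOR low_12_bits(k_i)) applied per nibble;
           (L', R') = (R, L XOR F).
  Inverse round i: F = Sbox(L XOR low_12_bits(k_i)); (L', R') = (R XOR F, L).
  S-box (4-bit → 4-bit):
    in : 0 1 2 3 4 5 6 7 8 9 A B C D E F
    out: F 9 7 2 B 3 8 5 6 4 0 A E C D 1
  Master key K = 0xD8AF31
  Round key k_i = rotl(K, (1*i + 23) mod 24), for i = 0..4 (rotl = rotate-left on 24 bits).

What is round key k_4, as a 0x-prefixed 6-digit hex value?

0xC5798E

K = 0xD8AF31
k_0 = rotl(K, (1*0+23) mod 24) = rotl(K, 23) = 0xEC5798
k_1 = rotl(K, (1*1+23) mod 24) = rotl(K, 0) = 0xD8AF31
k_2 = rotl(K, (1*2+23) mod 24) = rotl(K, 1) = 0xB15E63
k_3 = rotl(K, (1*3+23) mod 24) = rotl(K, 2) = 0x62BCC7
k_4 = rotl(K, (1*4+23) mod 24) = rotl(K, 3) = 0xC5798E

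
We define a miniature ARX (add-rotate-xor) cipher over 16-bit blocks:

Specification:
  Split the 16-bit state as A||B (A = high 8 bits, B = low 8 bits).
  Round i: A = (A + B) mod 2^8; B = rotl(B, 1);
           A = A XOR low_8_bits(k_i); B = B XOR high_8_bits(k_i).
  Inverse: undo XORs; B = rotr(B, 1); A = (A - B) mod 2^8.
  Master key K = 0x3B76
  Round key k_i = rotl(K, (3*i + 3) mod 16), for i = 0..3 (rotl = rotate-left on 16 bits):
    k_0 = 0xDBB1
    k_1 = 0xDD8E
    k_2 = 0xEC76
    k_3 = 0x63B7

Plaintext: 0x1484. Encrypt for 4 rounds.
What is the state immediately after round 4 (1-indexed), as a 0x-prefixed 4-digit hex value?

s_0 = plaintext = 0x1484
s_1 = Round(s_0, k_0) = 0x29D2
s_2 = Round(s_1, k_1) = 0x7578
s_3 = Round(s_2, k_2) = 0x9B1C
s_4 = Round(s_3, k_3) = 0x005B

0x005B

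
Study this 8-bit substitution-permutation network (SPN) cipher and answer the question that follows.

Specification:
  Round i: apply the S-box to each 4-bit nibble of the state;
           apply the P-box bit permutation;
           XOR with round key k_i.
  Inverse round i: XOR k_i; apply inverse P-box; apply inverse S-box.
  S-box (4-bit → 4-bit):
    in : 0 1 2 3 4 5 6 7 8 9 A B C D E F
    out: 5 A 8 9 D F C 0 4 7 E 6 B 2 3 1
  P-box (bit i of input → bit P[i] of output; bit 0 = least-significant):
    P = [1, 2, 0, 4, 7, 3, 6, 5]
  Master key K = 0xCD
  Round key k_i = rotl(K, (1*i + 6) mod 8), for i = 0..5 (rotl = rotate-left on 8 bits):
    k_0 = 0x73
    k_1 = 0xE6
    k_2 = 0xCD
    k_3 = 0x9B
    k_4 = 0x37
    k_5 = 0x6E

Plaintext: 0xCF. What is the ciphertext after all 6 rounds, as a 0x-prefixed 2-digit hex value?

s_0 = plaintext = 0xCF
s_1 = Round(s_0, k_0) = 0xD9
s_2 = Round(s_1, k_1) = 0xE9
s_3 = Round(s_2, k_2) = 0x42
s_4 = Round(s_3, k_3) = 0x6B
s_5 = Round(s_4, k_4) = 0x52
s_6 = Round(s_5, k_5) = 0x96

0x96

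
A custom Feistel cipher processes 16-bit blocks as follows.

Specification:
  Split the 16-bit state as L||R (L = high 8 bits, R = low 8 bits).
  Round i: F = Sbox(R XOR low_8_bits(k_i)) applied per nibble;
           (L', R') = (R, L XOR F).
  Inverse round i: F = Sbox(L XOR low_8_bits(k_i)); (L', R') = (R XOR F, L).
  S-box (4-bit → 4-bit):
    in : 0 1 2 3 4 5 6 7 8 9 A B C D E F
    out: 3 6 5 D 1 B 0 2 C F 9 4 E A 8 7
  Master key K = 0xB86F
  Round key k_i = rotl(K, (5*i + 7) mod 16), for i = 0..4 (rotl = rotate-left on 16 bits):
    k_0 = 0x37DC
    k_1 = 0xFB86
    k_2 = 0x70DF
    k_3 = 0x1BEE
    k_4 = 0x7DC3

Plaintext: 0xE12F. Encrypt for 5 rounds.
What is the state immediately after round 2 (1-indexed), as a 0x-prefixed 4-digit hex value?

s_0 = plaintext = 0xE12F
s_1 = Round(s_0, k_0) = 0x2F9C
s_2 = Round(s_1, k_1) = 0x9C46
s_3 = Round(s_2, k_2) = 0x4663
s_4 = Round(s_3, k_3) = 0x638C
s_5 = Round(s_4, k_4) = 0x8C74

0x9C46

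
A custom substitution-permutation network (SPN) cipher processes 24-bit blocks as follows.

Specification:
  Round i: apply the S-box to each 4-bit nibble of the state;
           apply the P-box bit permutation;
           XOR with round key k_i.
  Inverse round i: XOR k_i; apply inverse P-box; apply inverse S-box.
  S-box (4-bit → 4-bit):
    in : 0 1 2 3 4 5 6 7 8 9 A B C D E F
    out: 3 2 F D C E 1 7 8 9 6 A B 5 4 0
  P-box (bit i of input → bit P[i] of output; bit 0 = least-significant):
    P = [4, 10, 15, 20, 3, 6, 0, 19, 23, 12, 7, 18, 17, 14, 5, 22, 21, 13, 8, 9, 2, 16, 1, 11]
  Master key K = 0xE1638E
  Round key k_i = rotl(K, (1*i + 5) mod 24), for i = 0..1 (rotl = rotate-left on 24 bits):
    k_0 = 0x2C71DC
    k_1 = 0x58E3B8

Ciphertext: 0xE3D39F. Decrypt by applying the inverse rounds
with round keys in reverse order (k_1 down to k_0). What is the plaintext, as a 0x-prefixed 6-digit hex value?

s_0 = ciphertext = 0xE3D39F
s_1 = InvRound(s_0, k_1) = 0x70D048
s_2 = InvRound(s_1, k_0) = 0x6A8483

0x6A8483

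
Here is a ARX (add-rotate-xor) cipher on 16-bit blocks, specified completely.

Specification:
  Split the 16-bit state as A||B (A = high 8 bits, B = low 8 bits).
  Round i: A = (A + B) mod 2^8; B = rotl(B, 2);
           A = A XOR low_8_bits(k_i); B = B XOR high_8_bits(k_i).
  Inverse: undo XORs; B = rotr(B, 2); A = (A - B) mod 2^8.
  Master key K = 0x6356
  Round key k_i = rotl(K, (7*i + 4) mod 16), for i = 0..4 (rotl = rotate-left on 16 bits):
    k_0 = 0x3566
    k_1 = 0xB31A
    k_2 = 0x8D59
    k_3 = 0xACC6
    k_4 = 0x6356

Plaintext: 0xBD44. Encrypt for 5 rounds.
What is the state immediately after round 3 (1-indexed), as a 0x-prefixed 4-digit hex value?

0xED01

s_0 = plaintext = 0xBD44
s_1 = Round(s_0, k_0) = 0x6724
s_2 = Round(s_1, k_1) = 0x9123
s_3 = Round(s_2, k_2) = 0xED01
s_4 = Round(s_3, k_3) = 0x28A8
s_5 = Round(s_4, k_4) = 0x86C1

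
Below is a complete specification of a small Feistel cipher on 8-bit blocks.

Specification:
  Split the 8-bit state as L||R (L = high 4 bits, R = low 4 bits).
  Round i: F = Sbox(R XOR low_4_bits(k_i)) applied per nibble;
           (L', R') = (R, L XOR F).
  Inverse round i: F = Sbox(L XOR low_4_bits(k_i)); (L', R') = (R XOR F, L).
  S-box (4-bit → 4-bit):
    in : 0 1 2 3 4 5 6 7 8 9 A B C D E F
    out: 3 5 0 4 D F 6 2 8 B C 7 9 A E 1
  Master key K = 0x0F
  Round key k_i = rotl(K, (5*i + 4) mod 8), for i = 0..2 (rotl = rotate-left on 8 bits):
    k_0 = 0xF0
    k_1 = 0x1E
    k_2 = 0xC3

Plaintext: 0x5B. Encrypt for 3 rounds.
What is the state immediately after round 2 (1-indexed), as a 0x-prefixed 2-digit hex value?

0x22

s_0 = plaintext = 0x5B
s_1 = Round(s_0, k_0) = 0xB2
s_2 = Round(s_1, k_1) = 0x22
s_3 = Round(s_2, k_2) = 0x27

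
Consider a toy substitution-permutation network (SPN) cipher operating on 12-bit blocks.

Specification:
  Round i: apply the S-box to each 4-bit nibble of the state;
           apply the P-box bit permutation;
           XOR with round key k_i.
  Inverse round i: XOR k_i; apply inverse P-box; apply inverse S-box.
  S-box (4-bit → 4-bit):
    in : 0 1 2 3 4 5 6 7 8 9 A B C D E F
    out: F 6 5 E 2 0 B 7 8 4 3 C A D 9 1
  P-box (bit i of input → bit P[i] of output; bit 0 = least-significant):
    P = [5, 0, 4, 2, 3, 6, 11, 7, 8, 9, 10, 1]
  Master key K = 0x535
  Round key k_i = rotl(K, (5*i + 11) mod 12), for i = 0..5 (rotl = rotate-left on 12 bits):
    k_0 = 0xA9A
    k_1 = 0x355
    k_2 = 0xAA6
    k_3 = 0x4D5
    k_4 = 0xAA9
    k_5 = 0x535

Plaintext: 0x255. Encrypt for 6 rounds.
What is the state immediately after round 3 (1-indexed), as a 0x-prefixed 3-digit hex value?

0x1EF

s_0 = plaintext = 0x255
s_1 = Round(s_0, k_0) = 0xF9A
s_2 = Round(s_1, k_1) = 0xA74
s_3 = Round(s_2, k_2) = 0x1EF
s_4 = Round(s_3, k_3) = 0x27D
s_5 = Round(s_4, k_4) = 0x7D5
s_6 = Round(s_5, k_5) = 0xABD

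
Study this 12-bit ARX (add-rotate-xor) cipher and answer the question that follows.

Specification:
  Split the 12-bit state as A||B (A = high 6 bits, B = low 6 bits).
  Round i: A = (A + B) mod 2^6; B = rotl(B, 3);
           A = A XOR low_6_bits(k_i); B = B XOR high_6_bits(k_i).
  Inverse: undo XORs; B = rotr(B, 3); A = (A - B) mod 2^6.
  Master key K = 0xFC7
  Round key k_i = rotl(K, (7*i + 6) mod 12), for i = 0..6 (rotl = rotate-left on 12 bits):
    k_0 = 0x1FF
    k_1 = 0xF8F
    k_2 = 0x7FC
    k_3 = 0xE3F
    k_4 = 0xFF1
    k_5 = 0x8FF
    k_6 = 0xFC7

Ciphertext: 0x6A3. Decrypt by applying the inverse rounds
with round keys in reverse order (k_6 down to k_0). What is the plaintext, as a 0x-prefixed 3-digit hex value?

0x63A

s_0 = ciphertext = 0x6A3
s_1 = InvRound(s_0, k_6) = 0xEA3
s_2 = InvRound(s_1, k_5) = 0x140
s_3 = InvRound(s_2, k_4) = 0xD7F
s_4 = InvRound(s_3, k_3) = 0x4B8
s_5 = InvRound(s_4, k_2) = 0xCBC
s_6 = InvRound(s_5, k_1) = 0xB50
s_7 = InvRound(s_6, k_0) = 0x63A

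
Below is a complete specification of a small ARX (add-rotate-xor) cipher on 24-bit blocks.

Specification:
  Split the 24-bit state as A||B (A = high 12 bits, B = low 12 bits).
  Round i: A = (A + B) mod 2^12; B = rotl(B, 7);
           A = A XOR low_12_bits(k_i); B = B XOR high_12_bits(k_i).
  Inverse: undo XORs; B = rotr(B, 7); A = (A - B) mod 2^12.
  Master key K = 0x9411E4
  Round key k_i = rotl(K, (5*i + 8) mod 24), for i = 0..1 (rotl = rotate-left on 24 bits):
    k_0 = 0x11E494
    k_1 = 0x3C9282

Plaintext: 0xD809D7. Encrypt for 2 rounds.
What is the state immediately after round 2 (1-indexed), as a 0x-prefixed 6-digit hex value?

0xC11B9F

s_0 = plaintext = 0xD809D7
s_1 = Round(s_0, k_0) = 0x3C3AD0
s_2 = Round(s_1, k_1) = 0xC11B9F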